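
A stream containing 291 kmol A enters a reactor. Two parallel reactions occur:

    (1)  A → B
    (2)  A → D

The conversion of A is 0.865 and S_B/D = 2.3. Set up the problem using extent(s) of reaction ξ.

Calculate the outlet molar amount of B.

175 kmol

Conversion of A: A consumed = 0.865 × 291 = 251.7 kmol = 1ξ₁ + 1ξ₂.
Selectivity: 1ξ₁ / (1ξ₂) = 2.3 → ξ₁ = 2.3 ξ₂.
Substitute: (1·2.3 + 1) ξ₂ = 251.7 → ξ₂ = 76.28 kmol, ξ₁ = 175.4 kmol.
Outlet amounts (n = n₀ + Σ ν·ξ):
  A: 291 − 1(175.4) − 1(76.28) = 39.28
  B: 0 + 1(175.4) = 175.4
  D: 0 + 1(76.28) = 76.28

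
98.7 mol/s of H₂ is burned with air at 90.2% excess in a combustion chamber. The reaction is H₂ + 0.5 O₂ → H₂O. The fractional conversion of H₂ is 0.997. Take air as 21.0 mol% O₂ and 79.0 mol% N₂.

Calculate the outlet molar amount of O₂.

44.7 mol/s

Stoichiometric O₂ = 0.5 × 98.7 = 49.35 mol/s; O₂ fed = 49.35 × 1.902 = 93.86 mol/s.
N₂ fed = 93.86 × 79/21 = 353.1 mol/s.
Fuel reacted = 0.997 × 98.7 → ξ = 98.4 mol/s.
Outlet (n = n₀ + ν ξ):
  H₂: 98.7 − 1(98.4) = 0.2961
  O₂: 93.86 − 0.5(98.4) = 44.66
  N₂: 353.1 (inert)
  H₂O: 0 + 1(98.4) = 98.4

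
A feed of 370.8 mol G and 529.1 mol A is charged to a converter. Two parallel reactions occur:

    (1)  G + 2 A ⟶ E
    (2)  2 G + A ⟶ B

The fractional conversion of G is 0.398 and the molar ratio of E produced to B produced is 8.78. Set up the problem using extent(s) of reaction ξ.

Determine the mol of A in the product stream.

Conversion of G: G consumed = 0.398 × 370.8 = 147.6 mol = 1ξ₁ + 2ξ₂.
Selectivity: 1ξ₁ / (1ξ₂) = 8.78 → ξ₁ = 8.78 ξ₂.
Substitute: (1·8.78 + 2) ξ₂ = 147.6 → ξ₂ = 13.69 mol, ξ₁ = 120.2 mol.
Outlet amounts (n = n₀ + Σ ν·ξ):
  G: 370.8 − 1(120.2) − 2(13.69) = 223.2
  A: 529.1 − 2(120.2) − 1(13.69) = 275
  E: 0 + 1(120.2) = 120.2
  B: 0 + 1(13.69) = 13.69

275 mol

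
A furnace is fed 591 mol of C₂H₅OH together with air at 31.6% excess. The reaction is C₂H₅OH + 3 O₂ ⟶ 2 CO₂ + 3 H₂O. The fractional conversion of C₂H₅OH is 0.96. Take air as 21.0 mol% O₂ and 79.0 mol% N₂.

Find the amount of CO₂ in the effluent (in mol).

Stoichiometric O₂ = 3 × 591 = 1773 mol; O₂ fed = 1773 × 1.316 = 2333 mol.
N₂ fed = 2333 × 79/21 = 8778 mol.
Fuel reacted = 0.96 × 591 → ξ = 567.4 mol.
Outlet (n = n₀ + ν ξ):
  C₂H₅OH: 591 − 1(567.4) = 23.64
  O₂: 2333 − 3(567.4) = 631.2
  N₂: 8778 (inert)
  CO₂: 0 + 2(567.4) = 1135
  H₂O: 0 + 3(567.4) = 1702

1130 mol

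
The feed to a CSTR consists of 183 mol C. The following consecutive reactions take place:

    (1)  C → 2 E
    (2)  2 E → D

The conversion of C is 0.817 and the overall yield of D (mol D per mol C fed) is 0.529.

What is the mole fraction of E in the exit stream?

Conversion of C: C consumed = 1ξ₁ = 0.817 × 183 → ξ₁ = 149.5 mol.
Yield of D: 1ξ₂ / 183 = 0.529 → ξ₂ = 96.81 mol.
Outlet amounts (n = n₀ + Σ ν·ξ):
  C: 183 − 1(149.5) = 33.49
  E: 0 + 2(149.5) − 2(96.81) = 105.4
  D: 0 + 1(96.81) = 96.81
Total out = 235.7 mol; y_E = 105.4 / 235.7 = 0.4472.

0.447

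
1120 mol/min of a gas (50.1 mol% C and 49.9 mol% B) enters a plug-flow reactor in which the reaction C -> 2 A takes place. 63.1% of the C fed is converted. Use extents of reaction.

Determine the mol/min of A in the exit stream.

C reacted = 0.631 × 561.1 = 354.1 mol/min; ν_C = −1, so ξ = 354.1/1 = 354.1 mol/min.
Outlet amounts (n = n₀ + ν ξ):
  C: 561.1 − 1(354.1) = 207.1
  A: 0 + 2(354.1) = 708.1
  B: 558.9 (inert)

708 mol/min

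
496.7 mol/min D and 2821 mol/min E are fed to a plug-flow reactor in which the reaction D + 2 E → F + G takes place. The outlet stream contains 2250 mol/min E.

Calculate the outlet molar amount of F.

For E: n = n₀ − 2ξ → 2250 = 2821 − 2ξ, giving ξ = 285.5 mol/min.
Outlet amounts (n = n₀ + ν ξ):
  D: 496.7 − 1(285.5) = 211.2
  E: 2821 − 2(285.5) = 2250
  F: 0 + 1(285.5) = 285.5
  G: 0 + 1(285.5) = 285.5

286 mol/min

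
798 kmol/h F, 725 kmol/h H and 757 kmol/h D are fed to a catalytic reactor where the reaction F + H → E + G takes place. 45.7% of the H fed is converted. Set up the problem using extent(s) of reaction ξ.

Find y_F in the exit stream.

0.205

H reacted = 0.457 × 725 = 331.3 kmol/h; ν_H = −1, so ξ = 331.3/1 = 331.3 kmol/h.
Outlet amounts (n = n₀ + ν ξ):
  F: 798 − 1(331.3) = 466.7
  H: 725 − 1(331.3) = 393.7
  E: 0 + 1(331.3) = 331.3
  G: 0 + 1(331.3) = 331.3
  D: 757 (inert)
Total out = 2280 kmol/h; y_F = 466.7 / 2280 = 0.2047.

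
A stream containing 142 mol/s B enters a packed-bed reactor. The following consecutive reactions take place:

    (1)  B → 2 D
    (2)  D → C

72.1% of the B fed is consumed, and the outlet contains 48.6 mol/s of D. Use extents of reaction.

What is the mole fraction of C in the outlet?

0.639

Conversion of B: B consumed = 1ξ₁ = 0.721 × 142 → ξ₁ = 102.4 mol/s.
D balance: n_D = 0 + 2ξ₁ − 1ξ₂ = 48.6 → ξ₂ = (2·102.4 − 48.6)/1 = 156.2 mol/s.
Outlet amounts (n = n₀ + Σ ν·ξ):
  B: 142 − 1(102.4) = 39.62
  D: 0 + 2(102.4) − 1(156.2) = 48.6
  C: 0 + 1(156.2) = 156.2
Total out = 244.4 mol/s; y_C = 156.2 / 244.4 = 0.639.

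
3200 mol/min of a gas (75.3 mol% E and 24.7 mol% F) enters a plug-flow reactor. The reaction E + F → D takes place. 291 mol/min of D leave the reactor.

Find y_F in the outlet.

0.172

For D: n = n₀ + 1ξ → 291 = 0 + 1ξ, giving ξ = 291 mol/min.
Outlet amounts (n = n₀ + ν ξ):
  E: 2410 − 1(291) = 2119
  F: 790.4 − 1(291) = 499.4
  D: 0 + 1(291) = 291
Total out = 2909 mol/min; y_F = 499.4 / 2909 = 0.1717.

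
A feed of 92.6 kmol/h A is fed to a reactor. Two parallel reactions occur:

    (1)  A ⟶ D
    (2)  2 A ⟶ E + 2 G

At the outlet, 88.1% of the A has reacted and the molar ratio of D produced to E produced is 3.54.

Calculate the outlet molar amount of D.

52.1 kmol/h

Conversion of A: A consumed = 0.881 × 92.6 = 81.58 kmol/h = 1ξ₁ + 2ξ₂.
Selectivity: 1ξ₁ / (1ξ₂) = 3.54 → ξ₁ = 3.54 ξ₂.
Substitute: (1·3.54 + 2) ξ₂ = 81.58 → ξ₂ = 14.73 kmol/h, ξ₁ = 52.13 kmol/h.
Outlet amounts (n = n₀ + Σ ν·ξ):
  A: 92.6 − 1(52.13) − 2(14.73) = 11.02
  D: 0 + 1(52.13) = 52.13
  E: 0 + 1(14.73) = 14.73
  G: 0 + 2(14.73) = 29.45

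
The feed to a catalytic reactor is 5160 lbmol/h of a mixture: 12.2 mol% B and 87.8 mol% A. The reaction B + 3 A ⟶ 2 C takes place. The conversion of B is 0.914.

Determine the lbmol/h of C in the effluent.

B reacted = 0.914 × 629.5 = 575.4 lbmol/h; ν_B = −1, so ξ = 575.4/1 = 575.4 lbmol/h.
Outlet amounts (n = n₀ + ν ξ):
  B: 629.5 − 1(575.4) = 54.14
  A: 4530 − 3(575.4) = 2804
  C: 0 + 2(575.4) = 1151

1150 lbmol/h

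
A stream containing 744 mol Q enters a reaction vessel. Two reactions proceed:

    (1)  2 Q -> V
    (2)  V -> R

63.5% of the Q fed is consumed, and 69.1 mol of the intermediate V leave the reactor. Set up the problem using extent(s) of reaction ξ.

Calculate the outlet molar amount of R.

Conversion of Q: Q consumed = 2ξ₁ = 0.635 × 744 → ξ₁ = 236.2 mol.
V balance: n_V = 0 + 1ξ₁ − 1ξ₂ = 69.1 → ξ₂ = (1·236.2 − 69.1)/1 = 167.1 mol.
Outlet amounts (n = n₀ + Σ ν·ξ):
  Q: 744 − 2(236.2) = 271.6
  V: 0 + 1(236.2) − 1(167.1) = 69.1
  R: 0 + 1(167.1) = 167.1

167 mol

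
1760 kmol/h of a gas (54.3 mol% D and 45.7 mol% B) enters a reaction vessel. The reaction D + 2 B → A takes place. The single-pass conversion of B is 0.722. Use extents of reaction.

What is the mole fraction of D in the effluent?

0.564

B reacted = 0.722 × 804.3 = 580.7 kmol/h; ν_B = −2, so ξ = 580.7/2 = 290.4 kmol/h.
Outlet amounts (n = n₀ + ν ξ):
  D: 955.7 − 1(290.4) = 665.3
  B: 804.3 − 2(290.4) = 223.6
  A: 0 + 1(290.4) = 290.4
Total out = 1179 kmol/h; y_D = 665.3 / 1179 = 0.5642.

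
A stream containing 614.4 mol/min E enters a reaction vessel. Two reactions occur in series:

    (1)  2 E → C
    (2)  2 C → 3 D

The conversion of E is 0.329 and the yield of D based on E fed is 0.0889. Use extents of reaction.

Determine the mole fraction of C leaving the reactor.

Conversion of E: E consumed = 2ξ₁ = 0.329 × 614.4 → ξ₁ = 101.1 mol/min.
Yield of D: 3ξ₂ / 614.4 = 0.0889 → ξ₂ = 18.21 mol/min.
Outlet amounts (n = n₀ + Σ ν·ξ):
  E: 614.4 − 2(101.1) = 412.3
  C: 0 + 1(101.1) − 2(18.21) = 64.66
  D: 0 + 3(18.21) = 54.62
Total out = 531.5 mol/min; y_C = 64.66 / 531.5 = 0.1216.

0.122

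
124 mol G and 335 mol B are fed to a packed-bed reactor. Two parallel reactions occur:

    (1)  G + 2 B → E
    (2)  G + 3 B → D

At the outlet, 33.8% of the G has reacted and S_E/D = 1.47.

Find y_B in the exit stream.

0.654

Conversion of G: G consumed = 0.338 × 124 = 41.91 mol = 1ξ₁ + 1ξ₂.
Selectivity: 1ξ₁ / (1ξ₂) = 1.47 → ξ₁ = 1.47 ξ₂.
Substitute: (1·1.47 + 1) ξ₂ = 41.91 → ξ₂ = 16.97 mol, ξ₁ = 24.94 mol.
Outlet amounts (n = n₀ + Σ ν·ξ):
  G: 124 − 1(24.94) − 1(16.97) = 82.09
  B: 335 − 2(24.94) − 3(16.97) = 234.2
  E: 0 + 1(24.94) = 24.94
  D: 0 + 1(16.97) = 16.97
Total out = 358.2 mol; y_B = 234.2 / 358.2 = 0.6538.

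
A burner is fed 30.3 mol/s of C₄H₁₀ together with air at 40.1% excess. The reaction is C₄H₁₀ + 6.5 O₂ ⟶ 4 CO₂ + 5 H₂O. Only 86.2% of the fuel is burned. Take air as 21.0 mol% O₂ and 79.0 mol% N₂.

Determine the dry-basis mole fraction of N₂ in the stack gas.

0.829

Stoichiometric O₂ = 6.5 × 30.3 = 197 mol/s; O₂ fed = 197 × 1.401 = 275.9 mol/s.
N₂ fed = 275.9 × 79/21 = 1038 mol/s.
Fuel reacted = 0.862 × 30.3 → ξ = 26.12 mol/s.
Outlet (n = n₀ + ν ξ):
  C₄H₁₀: 30.3 − 1(26.12) = 4.181
  O₂: 275.9 − 6.5(26.12) = 106.2
  N₂: 1038 (inert)
  CO₂: 0 + 4(26.12) = 104.5
  H₂O: 0 + 5(26.12) = 130.6
Dry total = 1253 mol/s; y_N₂ (dry) = 1038 / 1253 = 0.8285.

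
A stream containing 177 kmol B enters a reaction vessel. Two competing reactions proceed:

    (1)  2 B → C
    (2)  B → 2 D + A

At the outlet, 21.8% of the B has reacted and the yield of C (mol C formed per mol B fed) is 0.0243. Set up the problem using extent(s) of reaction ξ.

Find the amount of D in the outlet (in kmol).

60 kmol

Yield of C: 1ξ₁ / 177 = 0.0243 → ξ₁ = 4.301 kmol.
Conversion of B: 2ξ₁ + 1ξ₂ = 0.218 × 177 = 38.59 → ξ₂ = 29.98 kmol.
Outlet amounts (n = n₀ + Σ ν·ξ):
  B: 177 − 2(4.301) − 1(29.98) = 138.4
  C: 0 + 1(4.301) = 4.301
  D: 0 + 2(29.98) = 59.97
  A: 0 + 1(29.98) = 29.98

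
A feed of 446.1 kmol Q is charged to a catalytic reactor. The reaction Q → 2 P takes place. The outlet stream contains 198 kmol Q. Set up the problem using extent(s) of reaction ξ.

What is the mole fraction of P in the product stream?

For Q: n = n₀ − 1ξ → 198 = 446.1 − 1ξ, giving ξ = 248.1 kmol.
Outlet amounts (n = n₀ + ν ξ):
  Q: 446.1 − 1(248.1) = 198
  P: 0 + 2(248.1) = 496.2
Total out = 694.2 kmol; y_P = 496.2 / 694.2 = 0.7148.

0.715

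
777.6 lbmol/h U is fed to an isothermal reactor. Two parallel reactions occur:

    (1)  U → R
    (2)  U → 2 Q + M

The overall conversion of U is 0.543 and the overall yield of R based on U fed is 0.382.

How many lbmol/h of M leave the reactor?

125 lbmol/h

Yield of R: 1ξ₁ / 777.6 = 0.382 → ξ₁ = 297 lbmol/h.
Conversion of U: 1ξ₁ + 1ξ₂ = 0.543 × 777.6 = 422.2 → ξ₂ = 125.2 lbmol/h.
Outlet amounts (n = n₀ + Σ ν·ξ):
  U: 777.6 − 1(297) − 1(125.2) = 355.4
  R: 0 + 1(297) = 297
  Q: 0 + 2(125.2) = 250.4
  M: 0 + 1(125.2) = 125.2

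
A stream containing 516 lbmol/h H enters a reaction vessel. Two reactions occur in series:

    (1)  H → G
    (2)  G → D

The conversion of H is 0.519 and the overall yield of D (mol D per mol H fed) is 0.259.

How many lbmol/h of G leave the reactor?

134 lbmol/h

Conversion of H: H consumed = 1ξ₁ = 0.519 × 516 → ξ₁ = 267.8 lbmol/h.
Yield of D: 1ξ₂ / 516 = 0.259 → ξ₂ = 133.6 lbmol/h.
Outlet amounts (n = n₀ + Σ ν·ξ):
  H: 516 − 1(267.8) = 248.2
  G: 0 + 1(267.8) − 1(133.6) = 134.2
  D: 0 + 1(133.6) = 133.6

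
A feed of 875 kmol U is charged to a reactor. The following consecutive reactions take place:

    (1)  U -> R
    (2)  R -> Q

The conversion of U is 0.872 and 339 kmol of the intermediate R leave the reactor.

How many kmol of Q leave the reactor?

424 kmol

Conversion of U: U consumed = 1ξ₁ = 0.872 × 875 → ξ₁ = 763 kmol.
R balance: n_R = 0 + 1ξ₁ − 1ξ₂ = 339 → ξ₂ = (1·763 − 339)/1 = 424 kmol.
Outlet amounts (n = n₀ + Σ ν·ξ):
  U: 875 − 1(763) = 112
  R: 0 + 1(763) − 1(424) = 339
  Q: 0 + 1(424) = 424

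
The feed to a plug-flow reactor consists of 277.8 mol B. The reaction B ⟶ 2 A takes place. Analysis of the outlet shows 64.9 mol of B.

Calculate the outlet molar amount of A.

For B: n = n₀ − 1ξ → 64.9 = 277.8 − 1ξ, giving ξ = 212.9 mol.
Outlet amounts (n = n₀ + ν ξ):
  B: 277.8 − 1(212.9) = 64.9
  A: 0 + 2(212.9) = 425.8

426 mol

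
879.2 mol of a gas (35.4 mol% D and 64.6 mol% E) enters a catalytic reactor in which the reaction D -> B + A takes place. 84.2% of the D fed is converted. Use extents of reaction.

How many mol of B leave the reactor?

262 mol

D reacted = 0.842 × 311.2 = 262.1 mol; ν_D = −1, so ξ = 262.1/1 = 262.1 mol.
Outlet amounts (n = n₀ + ν ξ):
  D: 311.2 − 1(262.1) = 49.18
  B: 0 + 1(262.1) = 262.1
  A: 0 + 1(262.1) = 262.1
  E: 568 (inert)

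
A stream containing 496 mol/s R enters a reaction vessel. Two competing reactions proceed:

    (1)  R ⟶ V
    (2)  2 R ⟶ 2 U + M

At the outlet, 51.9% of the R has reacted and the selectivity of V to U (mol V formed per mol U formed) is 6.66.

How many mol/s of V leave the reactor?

Conversion of R: R consumed = 0.519 × 496 = 257.4 mol/s = 1ξ₁ + 2ξ₂.
Selectivity: 1ξ₁ / (2ξ₂) = 6.66 → ξ₁ = 13.32 ξ₂.
Substitute: (1·13.32 + 2) ξ₂ = 257.4 → ξ₂ = 16.8 mol/s, ξ₁ = 223.8 mol/s.
Outlet amounts (n = n₀ + Σ ν·ξ):
  R: 496 − 1(223.8) − 2(16.8) = 238.6
  V: 0 + 1(223.8) = 223.8
  U: 0 + 2(16.8) = 33.61
  M: 0 + 1(16.8) = 16.8

224 mol/s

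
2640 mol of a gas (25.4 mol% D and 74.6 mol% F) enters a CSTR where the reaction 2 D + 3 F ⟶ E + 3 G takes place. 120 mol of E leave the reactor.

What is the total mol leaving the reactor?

For E: n = n₀ + 1ξ → 120 = 0 + 1ξ, giving ξ = 120 mol.
Outlet amounts (n = n₀ + ν ξ):
  D: 670.6 − 2(120) = 430.6
  F: 1969 − 3(120) = 1609
  E: 0 + 1(120) = 120
  G: 0 + 3(120) = 360
Total out = 430.6 + 1609 + 120 + 360 = 2520 mol.

2520 mol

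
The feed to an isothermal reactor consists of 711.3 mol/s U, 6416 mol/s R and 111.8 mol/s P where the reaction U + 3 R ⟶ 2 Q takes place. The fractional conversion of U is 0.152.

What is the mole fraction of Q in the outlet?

U reacted = 0.152 × 711.3 = 108.1 mol/s; ν_U = −1, so ξ = 108.1/1 = 108.1 mol/s.
Outlet amounts (n = n₀ + ν ξ):
  U: 711.3 − 1(108.1) = 603.2
  R: 6416 − 3(108.1) = 6092
  Q: 0 + 2(108.1) = 216.2
  P: 111.8 (inert)
Total out = 7023 mol/s; y_Q = 216.2 / 7023 = 0.03079.

0.0308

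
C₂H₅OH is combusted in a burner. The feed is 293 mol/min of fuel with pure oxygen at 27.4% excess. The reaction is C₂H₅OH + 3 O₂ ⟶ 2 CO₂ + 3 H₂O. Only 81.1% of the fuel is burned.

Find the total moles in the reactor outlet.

1650 mol/min

Stoichiometric O₂ = 3 × 293 = 879 mol/min; O₂ fed = 879 × 1.274 = 1120 mol/min.
Fuel reacted = 0.811 × 293 → ξ = 237.6 mol/min.
Outlet (n = n₀ + ν ξ):
  C₂H₅OH: 293 − 1(237.6) = 55.38
  O₂: 1120 − 3(237.6) = 407
  CO₂: 0 + 2(237.6) = 475.2
  H₂O: 0 + 3(237.6) = 712.9
Total out = 55.38 + 407 + 475.2 + 712.9 = 1650 mol/min.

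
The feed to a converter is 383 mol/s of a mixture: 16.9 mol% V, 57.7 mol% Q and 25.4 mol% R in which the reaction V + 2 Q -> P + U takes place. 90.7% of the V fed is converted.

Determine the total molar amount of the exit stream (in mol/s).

V reacted = 0.907 × 64.73 = 58.71 mol/s; ν_V = −1, so ξ = 58.71/1 = 58.71 mol/s.
Outlet amounts (n = n₀ + ν ξ):
  V: 64.73 − 1(58.71) = 6.02
  Q: 221 − 2(58.71) = 103.6
  P: 0 + 1(58.71) = 58.71
  U: 0 + 1(58.71) = 58.71
  R: 97.28 (inert)
Total out = 6.02 + 103.6 + 58.71 + 58.71 + 97.28 = 324.3 mol/s.

324 mol/s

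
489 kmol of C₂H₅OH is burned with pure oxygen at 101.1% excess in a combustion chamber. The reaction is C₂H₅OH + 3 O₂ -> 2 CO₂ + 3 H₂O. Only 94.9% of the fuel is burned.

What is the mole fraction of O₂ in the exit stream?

Stoichiometric O₂ = 3 × 489 = 1467 kmol; O₂ fed = 1467 × 2.011 = 2950 kmol.
Fuel reacted = 0.949 × 489 → ξ = 464.1 kmol.
Outlet (n = n₀ + ν ξ):
  C₂H₅OH: 489 − 1(464.1) = 24.94
  O₂: 2950 − 3(464.1) = 1558
  CO₂: 0 + 2(464.1) = 928.1
  H₂O: 0 + 3(464.1) = 1392
Total out = 3903 kmol; y_O₂ = 1558 / 3903 = 0.3991.

0.399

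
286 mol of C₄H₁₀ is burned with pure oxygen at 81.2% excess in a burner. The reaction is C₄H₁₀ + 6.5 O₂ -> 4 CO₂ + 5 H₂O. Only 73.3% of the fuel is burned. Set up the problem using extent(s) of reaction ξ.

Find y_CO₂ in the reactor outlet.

0.211

Stoichiometric O₂ = 6.5 × 286 = 1859 mol; O₂ fed = 1859 × 1.812 = 3369 mol.
Fuel reacted = 0.733 × 286 → ξ = 209.6 mol.
Outlet (n = n₀ + ν ξ):
  C₄H₁₀: 286 − 1(209.6) = 76.36
  O₂: 3369 − 6.5(209.6) = 2006
  CO₂: 0 + 4(209.6) = 838.6
  H₂O: 0 + 5(209.6) = 1048
Total out = 3969 mol; y_CO₂ = 838.6 / 3969 = 0.2113.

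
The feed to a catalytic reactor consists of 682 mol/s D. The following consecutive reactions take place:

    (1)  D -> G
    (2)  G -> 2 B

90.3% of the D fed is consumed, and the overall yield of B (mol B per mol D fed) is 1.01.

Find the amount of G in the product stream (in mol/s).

271 mol/s

Conversion of D: D consumed = 1ξ₁ = 0.903 × 682 → ξ₁ = 615.8 mol/s.
Yield of B: 2ξ₂ / 682 = 1.01 → ξ₂ = 344.4 mol/s.
Outlet amounts (n = n₀ + Σ ν·ξ):
  D: 682 − 1(615.8) = 66.15
  G: 0 + 1(615.8) − 1(344.4) = 271.4
  B: 0 + 2(344.4) = 688.8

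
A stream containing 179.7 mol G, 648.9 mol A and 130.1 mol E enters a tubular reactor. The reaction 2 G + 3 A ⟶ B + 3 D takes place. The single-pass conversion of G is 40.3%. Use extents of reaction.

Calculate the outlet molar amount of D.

G reacted = 0.403 × 179.7 = 72.42 mol; ν_G = −2, so ξ = 72.42/2 = 36.21 mol.
Outlet amounts (n = n₀ + ν ξ):
  G: 179.7 − 2(36.21) = 107.3
  A: 648.9 − 3(36.21) = 540.3
  B: 0 + 1(36.21) = 36.21
  D: 0 + 3(36.21) = 108.6
  E: 130.1 (inert)

109 mol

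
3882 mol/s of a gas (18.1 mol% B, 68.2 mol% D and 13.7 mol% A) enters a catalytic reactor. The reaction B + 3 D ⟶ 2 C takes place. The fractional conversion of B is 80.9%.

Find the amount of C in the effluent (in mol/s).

B reacted = 0.809 × 702.6 = 568.4 mol/s; ν_B = −1, so ξ = 568.4/1 = 568.4 mol/s.
Outlet amounts (n = n₀ + ν ξ):
  B: 702.6 − 1(568.4) = 134.2
  D: 2648 − 3(568.4) = 942.2
  C: 0 + 2(568.4) = 1137
  A: 531.8 (inert)

1140 mol/s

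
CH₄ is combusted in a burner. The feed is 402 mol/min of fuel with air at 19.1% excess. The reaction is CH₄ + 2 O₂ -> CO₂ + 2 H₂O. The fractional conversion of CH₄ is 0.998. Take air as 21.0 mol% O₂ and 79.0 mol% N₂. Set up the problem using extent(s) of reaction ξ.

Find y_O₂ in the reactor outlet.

Stoichiometric O₂ = 2 × 402 = 804 mol/min; O₂ fed = 804 × 1.191 = 957.6 mol/min.
N₂ fed = 957.6 × 79/21 = 3602 mol/min.
Fuel reacted = 0.998 × 402 → ξ = 401.2 mol/min.
Outlet (n = n₀ + ν ξ):
  CH₄: 402 − 1(401.2) = 0.804
  O₂: 957.6 − 2(401.2) = 155.2
  N₂: 3602 (inert)
  CO₂: 0 + 1(401.2) = 401.2
  H₂O: 0 + 2(401.2) = 802.4
Total out = 4962 mol/min; y_O₂ = 155.2 / 4962 = 0.03127.

0.0313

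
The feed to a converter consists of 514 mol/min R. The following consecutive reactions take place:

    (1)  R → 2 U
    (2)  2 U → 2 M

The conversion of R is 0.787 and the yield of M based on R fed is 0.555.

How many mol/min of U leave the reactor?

524 mol/min

Conversion of R: R consumed = 1ξ₁ = 0.787 × 514 → ξ₁ = 404.5 mol/min.
Yield of M: 2ξ₂ / 514 = 0.555 → ξ₂ = 142.6 mol/min.
Outlet amounts (n = n₀ + Σ ν·ξ):
  R: 514 − 1(404.5) = 109.5
  U: 0 + 2(404.5) − 2(142.6) = 523.8
  M: 0 + 2(142.6) = 285.3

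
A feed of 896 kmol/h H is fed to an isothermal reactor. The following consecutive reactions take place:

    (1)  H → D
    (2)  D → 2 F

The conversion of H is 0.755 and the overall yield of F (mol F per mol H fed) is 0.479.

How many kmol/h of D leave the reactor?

462 kmol/h

Conversion of H: H consumed = 1ξ₁ = 0.755 × 896 → ξ₁ = 676.5 kmol/h.
Yield of F: 2ξ₂ / 896 = 0.479 → ξ₂ = 214.6 kmol/h.
Outlet amounts (n = n₀ + Σ ν·ξ):
  H: 896 − 1(676.5) = 219.5
  D: 0 + 1(676.5) − 1(214.6) = 461.9
  F: 0 + 2(214.6) = 429.2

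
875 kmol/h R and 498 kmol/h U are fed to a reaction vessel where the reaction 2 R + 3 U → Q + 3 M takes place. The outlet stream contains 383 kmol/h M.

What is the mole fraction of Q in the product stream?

For M: n = n₀ + 3ξ → 383 = 0 + 3ξ, giving ξ = 127.7 kmol/h.
Outlet amounts (n = n₀ + ν ξ):
  R: 875 − 2(127.7) = 619.7
  U: 498 − 3(127.7) = 115
  Q: 0 + 1(127.7) = 127.7
  M: 0 + 3(127.7) = 383
Total out = 1245 kmol/h; y_Q = 127.7 / 1245 = 0.1025.

0.103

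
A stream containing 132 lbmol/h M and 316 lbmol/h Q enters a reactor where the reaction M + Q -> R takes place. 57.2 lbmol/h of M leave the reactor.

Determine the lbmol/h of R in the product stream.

74.8 lbmol/h

For M: n = n₀ − 1ξ → 57.2 = 132 − 1ξ, giving ξ = 74.8 lbmol/h.
Outlet amounts (n = n₀ + ν ξ):
  M: 132 − 1(74.8) = 57.2
  Q: 316 − 1(74.8) = 241.2
  R: 0 + 1(74.8) = 74.8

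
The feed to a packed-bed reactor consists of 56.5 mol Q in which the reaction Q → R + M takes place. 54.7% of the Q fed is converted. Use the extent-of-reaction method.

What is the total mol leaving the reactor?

87.4 mol

Q reacted = 0.547 × 56.5 = 30.91 mol; ν_Q = −1, so ξ = 30.91/1 = 30.91 mol.
Outlet amounts (n = n₀ + ν ξ):
  Q: 56.5 − 1(30.91) = 25.59
  R: 0 + 1(30.91) = 30.91
  M: 0 + 1(30.91) = 30.91
Total out = 25.59 + 30.91 + 30.91 = 87.41 mol.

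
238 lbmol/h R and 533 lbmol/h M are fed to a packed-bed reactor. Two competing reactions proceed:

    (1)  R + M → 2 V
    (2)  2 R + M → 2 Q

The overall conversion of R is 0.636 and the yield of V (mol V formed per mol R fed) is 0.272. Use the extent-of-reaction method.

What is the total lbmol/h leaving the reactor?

Yield of V: 2ξ₁ / 238 = 0.272 → ξ₁ = 32.37 lbmol/h.
Conversion of R: 1ξ₁ + 2ξ₂ = 0.636 × 238 = 151.4 → ξ₂ = 59.5 lbmol/h.
Outlet amounts (n = n₀ + Σ ν·ξ):
  R: 238 − 1(32.37) − 2(59.5) = 86.63
  M: 533 − 1(32.37) − 1(59.5) = 441.1
  V: 0 + 2(32.37) = 64.74
  Q: 0 + 2(59.5) = 119
Total out = 86.63 + 441.1 + 64.74 + 119 = 711.5 lbmol/h.

712 lbmol/h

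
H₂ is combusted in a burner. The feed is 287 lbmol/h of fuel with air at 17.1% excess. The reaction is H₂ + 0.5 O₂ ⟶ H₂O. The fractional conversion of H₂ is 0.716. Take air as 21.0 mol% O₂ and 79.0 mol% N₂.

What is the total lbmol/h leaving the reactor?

984 lbmol/h

Stoichiometric O₂ = 0.5 × 287 = 143.5 lbmol/h; O₂ fed = 143.5 × 1.171 = 168 lbmol/h.
N₂ fed = 168 × 79/21 = 632.1 lbmol/h.
Fuel reacted = 0.716 × 287 → ξ = 205.5 lbmol/h.
Outlet (n = n₀ + ν ξ):
  H₂: 287 − 1(205.5) = 81.51
  O₂: 168 − 0.5(205.5) = 65.29
  N₂: 632.1 (inert)
  H₂O: 0 + 1(205.5) = 205.5
Total out = 81.51 + 65.29 + 632.1 + 205.5 = 984.4 lbmol/h.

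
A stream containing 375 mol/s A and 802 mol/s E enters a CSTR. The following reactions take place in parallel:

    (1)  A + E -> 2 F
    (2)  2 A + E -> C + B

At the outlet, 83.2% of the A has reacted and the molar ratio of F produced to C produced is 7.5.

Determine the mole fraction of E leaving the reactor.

0.485

Conversion of A: A consumed = 0.832 × 375 = 312 mol/s = 1ξ₁ + 2ξ₂.
Selectivity: 2ξ₁ / (1ξ₂) = 7.5 → ξ₁ = 3.75 ξ₂.
Substitute: (1·3.75 + 2) ξ₂ = 312 → ξ₂ = 54.26 mol/s, ξ₁ = 203.5 mol/s.
Outlet amounts (n = n₀ + Σ ν·ξ):
  A: 375 − 1(203.5) − 2(54.26) = 63
  E: 802 − 1(203.5) − 1(54.26) = 544.3
  F: 0 + 2(203.5) = 407
  C: 0 + 1(54.26) = 54.26
  B: 0 + 1(54.26) = 54.26
Total out = 1123 mol/s; y_E = 544.3 / 1123 = 0.4848.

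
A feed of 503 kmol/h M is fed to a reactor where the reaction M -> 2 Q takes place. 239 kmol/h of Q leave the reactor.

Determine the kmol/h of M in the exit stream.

For Q: n = n₀ + 2ξ → 239 = 0 + 2ξ, giving ξ = 119.5 kmol/h.
Outlet amounts (n = n₀ + ν ξ):
  M: 503 − 1(119.5) = 383.5
  Q: 0 + 2(119.5) = 239

384 kmol/h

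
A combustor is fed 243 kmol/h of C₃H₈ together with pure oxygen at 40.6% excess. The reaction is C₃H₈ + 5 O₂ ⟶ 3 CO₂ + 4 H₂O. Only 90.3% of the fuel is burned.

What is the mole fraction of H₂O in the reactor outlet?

0.404

Stoichiometric O₂ = 5 × 243 = 1215 kmol/h; O₂ fed = 1215 × 1.406 = 1708 kmol/h.
Fuel reacted = 0.903 × 243 → ξ = 219.4 kmol/h.
Outlet (n = n₀ + ν ξ):
  C₃H₈: 243 − 1(219.4) = 23.57
  O₂: 1708 − 5(219.4) = 611.1
  CO₂: 0 + 3(219.4) = 658.3
  H₂O: 0 + 4(219.4) = 877.7
Total out = 2171 kmol/h; y_H₂O = 877.7 / 2171 = 0.4043.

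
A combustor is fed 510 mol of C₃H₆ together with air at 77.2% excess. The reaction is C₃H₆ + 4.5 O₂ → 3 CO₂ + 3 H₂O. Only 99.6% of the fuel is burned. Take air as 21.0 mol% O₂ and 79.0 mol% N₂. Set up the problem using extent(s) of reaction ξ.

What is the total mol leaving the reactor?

Stoichiometric O₂ = 4.5 × 510 = 2295 mol; O₂ fed = 2295 × 1.772 = 4067 mol.
N₂ fed = 4067 × 79/21 = 15300 mol.
Fuel reacted = 0.996 × 510 → ξ = 508 mol.
Outlet (n = n₀ + ν ξ):
  C₃H₆: 510 − 1(508) = 2.04
  O₂: 4067 − 4.5(508) = 1781
  N₂: 15300 (inert)
  CO₂: 0 + 3(508) = 1524
  H₂O: 0 + 3(508) = 1524
Total out = 2.04 + 1781 + 15300 + 1524 + 1524 = 20130 mol.

20100 mol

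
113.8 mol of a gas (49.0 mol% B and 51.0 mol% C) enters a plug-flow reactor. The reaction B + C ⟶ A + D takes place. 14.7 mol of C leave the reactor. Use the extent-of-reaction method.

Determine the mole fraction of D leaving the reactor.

For C: n = n₀ − 1ξ → 14.7 = 58.04 − 1ξ, giving ξ = 43.34 mol.
Outlet amounts (n = n₀ + ν ξ):
  B: 55.76 − 1(43.34) = 12.42
  C: 58.04 − 1(43.34) = 14.7
  A: 0 + 1(43.34) = 43.34
  D: 0 + 1(43.34) = 43.34
Total out = 113.8 mol; y_D = 43.34 / 113.8 = 0.3808.

0.381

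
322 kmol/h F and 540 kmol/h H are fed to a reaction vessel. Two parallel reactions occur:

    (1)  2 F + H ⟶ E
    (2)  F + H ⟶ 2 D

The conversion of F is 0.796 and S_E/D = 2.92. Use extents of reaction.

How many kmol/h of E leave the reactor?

118 kmol/h

Conversion of F: F consumed = 0.796 × 322 = 256.3 kmol/h = 2ξ₁ + 1ξ₂.
Selectivity: 1ξ₁ / (2ξ₂) = 2.92 → ξ₁ = 5.84 ξ₂.
Substitute: (2·5.84 + 1) ξ₂ = 256.3 → ξ₂ = 20.21 kmol/h, ξ₁ = 118 kmol/h.
Outlet amounts (n = n₀ + Σ ν·ξ):
  F: 322 − 2(118) − 1(20.21) = 65.69
  H: 540 − 1(118) − 1(20.21) = 401.7
  E: 0 + 1(118) = 118
  D: 0 + 2(20.21) = 40.43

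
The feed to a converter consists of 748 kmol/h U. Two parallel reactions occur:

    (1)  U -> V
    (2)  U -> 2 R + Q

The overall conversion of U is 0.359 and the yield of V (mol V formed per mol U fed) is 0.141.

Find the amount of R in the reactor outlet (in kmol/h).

326 kmol/h

Yield of V: 1ξ₁ / 748 = 0.141 → ξ₁ = 105.5 kmol/h.
Conversion of U: 1ξ₁ + 1ξ₂ = 0.359 × 748 = 268.5 → ξ₂ = 163.1 kmol/h.
Outlet amounts (n = n₀ + Σ ν·ξ):
  U: 748 − 1(105.5) − 1(163.1) = 479.5
  V: 0 + 1(105.5) = 105.5
  R: 0 + 2(163.1) = 326.1
  Q: 0 + 1(163.1) = 163.1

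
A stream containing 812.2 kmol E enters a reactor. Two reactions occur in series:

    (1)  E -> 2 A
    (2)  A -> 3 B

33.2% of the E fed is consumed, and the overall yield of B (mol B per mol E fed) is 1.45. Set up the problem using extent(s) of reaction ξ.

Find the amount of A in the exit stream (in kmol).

147 kmol

Conversion of E: E consumed = 1ξ₁ = 0.332 × 812.2 → ξ₁ = 269.7 kmol.
Yield of B: 3ξ₂ / 812.2 = 1.45 → ξ₂ = 392.6 kmol.
Outlet amounts (n = n₀ + Σ ν·ξ):
  E: 812.2 − 1(269.7) = 542.5
  A: 0 + 2(269.7) − 1(392.6) = 146.7
  B: 0 + 3(392.6) = 1178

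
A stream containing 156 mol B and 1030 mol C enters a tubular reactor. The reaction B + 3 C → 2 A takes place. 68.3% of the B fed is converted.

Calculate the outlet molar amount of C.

B reacted = 0.683 × 156 = 106.5 mol; ν_B = −1, so ξ = 106.5/1 = 106.5 mol.
Outlet amounts (n = n₀ + ν ξ):
  B: 156 − 1(106.5) = 49.45
  C: 1030 − 3(106.5) = 710.4
  A: 0 + 2(106.5) = 213.1

710 mol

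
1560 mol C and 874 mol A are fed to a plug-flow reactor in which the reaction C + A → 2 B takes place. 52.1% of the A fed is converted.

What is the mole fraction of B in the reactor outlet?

0.374

A reacted = 0.521 × 874 = 455.4 mol; ν_A = −1, so ξ = 455.4/1 = 455.4 mol.
Outlet amounts (n = n₀ + ν ξ):
  C: 1560 − 1(455.4) = 1105
  A: 874 − 1(455.4) = 418.6
  B: 0 + 2(455.4) = 910.7
Total out = 2434 mol; y_B = 910.7 / 2434 = 0.3742.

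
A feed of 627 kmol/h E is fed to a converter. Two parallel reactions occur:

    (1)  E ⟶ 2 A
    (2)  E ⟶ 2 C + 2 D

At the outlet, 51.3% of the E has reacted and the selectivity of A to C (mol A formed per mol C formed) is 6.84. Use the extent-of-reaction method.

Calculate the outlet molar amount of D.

82.1 kmol/h

Conversion of E: E consumed = 0.513 × 627 = 321.7 kmol/h = 1ξ₁ + 1ξ₂.
Selectivity: 2ξ₁ / (2ξ₂) = 6.84 → ξ₁ = 6.84 ξ₂.
Substitute: (1·6.84 + 1) ξ₂ = 321.7 → ξ₂ = 41.03 kmol/h, ξ₁ = 280.6 kmol/h.
Outlet amounts (n = n₀ + Σ ν·ξ):
  E: 627 − 1(280.6) − 1(41.03) = 305.3
  A: 0 + 2(280.6) = 561.2
  C: 0 + 2(41.03) = 82.05
  D: 0 + 2(41.03) = 82.05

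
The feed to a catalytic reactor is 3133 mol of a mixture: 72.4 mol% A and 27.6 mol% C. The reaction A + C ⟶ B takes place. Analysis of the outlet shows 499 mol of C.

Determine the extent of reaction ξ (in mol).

ξ = 366 mol

For C: n = n₀ − 1ξ → 499 = 864.7 − 1ξ, giving ξ = 365.7 mol.
Outlet amounts (n = n₀ + ν ξ):
  A: 2268 − 1(365.7) = 1903
  C: 864.7 − 1(365.7) = 499
  B: 0 + 1(365.7) = 365.7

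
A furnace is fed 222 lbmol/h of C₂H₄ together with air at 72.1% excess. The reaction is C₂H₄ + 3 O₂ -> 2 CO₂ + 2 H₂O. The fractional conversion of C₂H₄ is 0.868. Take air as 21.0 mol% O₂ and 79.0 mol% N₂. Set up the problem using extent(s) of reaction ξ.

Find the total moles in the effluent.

Stoichiometric O₂ = 3 × 222 = 666 lbmol/h; O₂ fed = 666 × 1.721 = 1146 lbmol/h.
N₂ fed = 1146 × 79/21 = 4312 lbmol/h.
Fuel reacted = 0.868 × 222 → ξ = 192.7 lbmol/h.
Outlet (n = n₀ + ν ξ):
  C₂H₄: 222 − 1(192.7) = 29.3
  O₂: 1146 − 3(192.7) = 568.1
  N₂: 4312 (inert)
  CO₂: 0 + 2(192.7) = 385.4
  H₂O: 0 + 2(192.7) = 385.4
Total out = 29.3 + 568.1 + 4312 + 385.4 + 385.4 = 5680 lbmol/h.

5680 lbmol/h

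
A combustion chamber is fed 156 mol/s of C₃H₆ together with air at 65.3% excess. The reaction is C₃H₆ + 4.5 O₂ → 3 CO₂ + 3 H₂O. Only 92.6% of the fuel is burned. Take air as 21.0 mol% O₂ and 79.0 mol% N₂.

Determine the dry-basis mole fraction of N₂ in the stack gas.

Stoichiometric O₂ = 4.5 × 156 = 702 mol/s; O₂ fed = 702 × 1.653 = 1160 mol/s.
N₂ fed = 1160 × 79/21 = 4365 mol/s.
Fuel reacted = 0.926 × 156 → ξ = 144.5 mol/s.
Outlet (n = n₀ + ν ξ):
  C₃H₆: 156 − 1(144.5) = 11.54
  O₂: 1160 − 4.5(144.5) = 510.4
  N₂: 4365 (inert)
  CO₂: 0 + 3(144.5) = 433.4
  H₂O: 0 + 3(144.5) = 433.4
Dry total = 5321 mol/s; y_N₂ (dry) = 4365 / 5321 = 0.8205.

0.82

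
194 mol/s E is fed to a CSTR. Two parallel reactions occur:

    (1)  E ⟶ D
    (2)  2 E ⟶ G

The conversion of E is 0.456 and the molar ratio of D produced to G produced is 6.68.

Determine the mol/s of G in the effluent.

10.2 mol/s

Conversion of E: E consumed = 0.456 × 194 = 88.46 mol/s = 1ξ₁ + 2ξ₂.
Selectivity: 1ξ₁ / (1ξ₂) = 6.68 → ξ₁ = 6.68 ξ₂.
Substitute: (1·6.68 + 2) ξ₂ = 88.46 → ξ₂ = 10.19 mol/s, ξ₁ = 68.08 mol/s.
Outlet amounts (n = n₀ + Σ ν·ξ):
  E: 194 − 1(68.08) − 2(10.19) = 105.5
  D: 0 + 1(68.08) = 68.08
  G: 0 + 1(10.19) = 10.19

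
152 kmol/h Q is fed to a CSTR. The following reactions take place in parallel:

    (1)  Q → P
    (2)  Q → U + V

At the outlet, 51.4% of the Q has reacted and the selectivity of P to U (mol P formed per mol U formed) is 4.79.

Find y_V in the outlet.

Conversion of Q: Q consumed = 0.514 × 152 = 78.13 kmol/h = 1ξ₁ + 1ξ₂.
Selectivity: 1ξ₁ / (1ξ₂) = 4.79 → ξ₁ = 4.79 ξ₂.
Substitute: (1·4.79 + 1) ξ₂ = 78.13 → ξ₂ = 13.49 kmol/h, ξ₁ = 64.63 kmol/h.
Outlet amounts (n = n₀ + Σ ν·ξ):
  Q: 152 − 1(64.63) − 1(13.49) = 73.87
  P: 0 + 1(64.63) = 64.63
  U: 0 + 1(13.49) = 13.49
  V: 0 + 1(13.49) = 13.49
Total out = 165.5 kmol/h; y_V = 13.49 / 165.5 = 0.08154.

0.0815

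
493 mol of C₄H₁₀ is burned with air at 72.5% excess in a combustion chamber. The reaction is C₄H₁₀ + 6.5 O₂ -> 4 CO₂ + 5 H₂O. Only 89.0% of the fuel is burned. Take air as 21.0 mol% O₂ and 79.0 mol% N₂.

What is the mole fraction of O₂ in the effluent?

Stoichiometric O₂ = 6.5 × 493 = 3204 mol; O₂ fed = 3204 × 1.725 = 5528 mol.
N₂ fed = 5528 × 79/21 = 20790 mol.
Fuel reacted = 0.89 × 493 → ξ = 438.8 mol.
Outlet (n = n₀ + ν ξ):
  C₄H₁₀: 493 − 1(438.8) = 54.23
  O₂: 5528 − 6.5(438.8) = 2676
  N₂: 20790 (inert)
  CO₂: 0 + 4(438.8) = 1755
  H₂O: 0 + 5(438.8) = 2194
Total out = 27470 mol; y_O₂ = 2676 / 27470 = 0.09739.

0.0974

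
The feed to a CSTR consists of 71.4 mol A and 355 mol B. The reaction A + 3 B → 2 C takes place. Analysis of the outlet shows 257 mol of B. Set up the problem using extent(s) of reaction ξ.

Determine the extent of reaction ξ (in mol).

ξ = 32.7 mol

For B: n = n₀ − 3ξ → 257 = 355 − 3ξ, giving ξ = 32.67 mol.
Outlet amounts (n = n₀ + ν ξ):
  A: 71.4 − 1(32.67) = 38.73
  B: 355 − 3(32.67) = 257
  C: 0 + 2(32.67) = 65.33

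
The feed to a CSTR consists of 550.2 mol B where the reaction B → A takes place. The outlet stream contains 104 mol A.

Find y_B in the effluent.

0.811

For A: n = n₀ + 1ξ → 104 = 0 + 1ξ, giving ξ = 104 mol.
Outlet amounts (n = n₀ + ν ξ):
  B: 550.2 − 1(104) = 446.2
  A: 0 + 1(104) = 104
Total out = 550.2 mol; y_B = 446.2 / 550.2 = 0.811.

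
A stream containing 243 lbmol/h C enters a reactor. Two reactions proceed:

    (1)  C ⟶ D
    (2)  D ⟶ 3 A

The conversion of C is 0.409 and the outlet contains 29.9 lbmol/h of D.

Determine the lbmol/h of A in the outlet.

208 lbmol/h

Conversion of C: C consumed = 1ξ₁ = 0.409 × 243 → ξ₁ = 99.39 lbmol/h.
D balance: n_D = 0 + 1ξ₁ − 1ξ₂ = 29.9 → ξ₂ = (1·99.39 − 29.9)/1 = 69.49 lbmol/h.
Outlet amounts (n = n₀ + Σ ν·ξ):
  C: 243 − 1(99.39) = 143.6
  D: 0 + 1(99.39) − 1(69.49) = 29.9
  A: 0 + 3(69.49) = 208.5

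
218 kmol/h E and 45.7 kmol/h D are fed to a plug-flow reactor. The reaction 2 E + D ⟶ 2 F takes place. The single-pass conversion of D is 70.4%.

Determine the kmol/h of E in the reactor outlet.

D reacted = 0.704 × 45.7 = 32.17 kmol/h; ν_D = −1, so ξ = 32.17/1 = 32.17 kmol/h.
Outlet amounts (n = n₀ + ν ξ):
  E: 218 − 2(32.17) = 153.7
  D: 45.7 − 1(32.17) = 13.53
  F: 0 + 2(32.17) = 64.35

154 kmol/h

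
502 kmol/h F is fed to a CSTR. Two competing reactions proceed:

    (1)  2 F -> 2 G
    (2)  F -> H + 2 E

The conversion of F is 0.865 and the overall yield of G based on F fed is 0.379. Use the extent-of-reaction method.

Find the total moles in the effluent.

990 kmol/h

Yield of G: 2ξ₁ / 502 = 0.379 → ξ₁ = 95.13 kmol/h.
Conversion of F: 2ξ₁ + 1ξ₂ = 0.865 × 502 = 434.2 → ξ₂ = 244 kmol/h.
Outlet amounts (n = n₀ + Σ ν·ξ):
  F: 502 − 2(95.13) − 1(244) = 67.77
  G: 0 + 2(95.13) = 190.3
  H: 0 + 1(244) = 244
  E: 0 + 2(244) = 487.9
Total out = 67.77 + 190.3 + 244 + 487.9 = 989.9 kmol/h.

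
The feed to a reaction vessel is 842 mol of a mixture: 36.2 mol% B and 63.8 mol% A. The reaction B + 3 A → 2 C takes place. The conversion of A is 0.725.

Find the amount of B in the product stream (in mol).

175 mol

A reacted = 0.725 × 537.2 = 389.5 mol; ν_A = −3, so ξ = 389.5/3 = 129.8 mol.
Outlet amounts (n = n₀ + ν ξ):
  B: 304.8 − 1(129.8) = 175
  A: 537.2 − 3(129.8) = 147.7
  C: 0 + 2(129.8) = 259.6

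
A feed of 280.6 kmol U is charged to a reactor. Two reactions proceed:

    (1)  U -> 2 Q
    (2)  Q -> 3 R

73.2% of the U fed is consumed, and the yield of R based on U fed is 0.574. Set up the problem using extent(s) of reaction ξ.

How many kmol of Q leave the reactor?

Conversion of U: U consumed = 1ξ₁ = 0.732 × 280.6 → ξ₁ = 205.4 kmol.
Yield of R: 3ξ₂ / 280.6 = 0.574 → ξ₂ = 53.69 kmol.
Outlet amounts (n = n₀ + Σ ν·ξ):
  U: 280.6 − 1(205.4) = 75.2
  Q: 0 + 2(205.4) − 1(53.69) = 357.1
  R: 0 + 3(53.69) = 161.1

357 kmol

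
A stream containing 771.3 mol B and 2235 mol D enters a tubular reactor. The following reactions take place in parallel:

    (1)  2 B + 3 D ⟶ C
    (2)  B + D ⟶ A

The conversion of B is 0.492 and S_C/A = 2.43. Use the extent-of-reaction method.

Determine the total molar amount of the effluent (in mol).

Conversion of B: B consumed = 0.492 × 771.3 = 379.5 mol = 2ξ₁ + 1ξ₂.
Selectivity: 1ξ₁ / (1ξ₂) = 2.43 → ξ₁ = 2.43 ξ₂.
Substitute: (2·2.43 + 1) ξ₂ = 379.5 → ξ₂ = 64.76 mol, ξ₁ = 157.4 mol.
Outlet amounts (n = n₀ + Σ ν·ξ):
  B: 771.3 − 2(157.4) − 1(64.76) = 391.8
  D: 2235 − 3(157.4) − 1(64.76) = 1698
  C: 0 + 1(157.4) = 157.4
  A: 0 + 1(64.76) = 64.76
Total out = 391.8 + 1698 + 157.4 + 64.76 = 2312 mol.

2310 mol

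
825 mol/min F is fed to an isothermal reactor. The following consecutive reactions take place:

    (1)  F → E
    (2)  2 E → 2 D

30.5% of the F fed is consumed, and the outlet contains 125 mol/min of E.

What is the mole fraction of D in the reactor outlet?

0.153

Conversion of F: F consumed = 1ξ₁ = 0.305 × 825 → ξ₁ = 251.6 mol/min.
E balance: n_E = 0 + 1ξ₁ − 2ξ₂ = 125 → ξ₂ = (1·251.6 − 125)/2 = 63.31 mol/min.
Outlet amounts (n = n₀ + Σ ν·ξ):
  F: 825 − 1(251.6) = 573.4
  E: 0 + 1(251.6) − 2(63.31) = 125
  D: 0 + 2(63.31) = 126.6
Total out = 825 mol/min; y_D = 126.6 / 825 = 0.1535.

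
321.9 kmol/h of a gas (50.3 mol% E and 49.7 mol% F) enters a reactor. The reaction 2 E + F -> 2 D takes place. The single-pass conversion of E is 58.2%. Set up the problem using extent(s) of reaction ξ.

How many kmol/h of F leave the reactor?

E reacted = 0.582 × 161.9 = 94.23 kmol/h; ν_E = −2, so ξ = 94.23/2 = 47.12 kmol/h.
Outlet amounts (n = n₀ + ν ξ):
  E: 161.9 − 2(47.12) = 67.68
  F: 160 − 1(47.12) = 112.9
  D: 0 + 2(47.12) = 94.23

113 kmol/h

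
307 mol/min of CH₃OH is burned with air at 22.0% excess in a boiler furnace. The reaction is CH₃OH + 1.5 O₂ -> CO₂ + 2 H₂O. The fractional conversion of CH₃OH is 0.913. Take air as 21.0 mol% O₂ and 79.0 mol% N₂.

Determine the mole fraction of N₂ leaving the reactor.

0.677

Stoichiometric O₂ = 1.5 × 307 = 460.5 mol/min; O₂ fed = 460.5 × 1.220 = 561.8 mol/min.
N₂ fed = 561.8 × 79/21 = 2113 mol/min.
Fuel reacted = 0.913 × 307 → ξ = 280.3 mol/min.
Outlet (n = n₀ + ν ξ):
  CH₃OH: 307 − 1(280.3) = 26.71
  O₂: 561.8 − 1.5(280.3) = 141.4
  N₂: 2113 (inert)
  CO₂: 0 + 1(280.3) = 280.3
  H₂O: 0 + 2(280.3) = 560.6
Total out = 3122 mol/min; y_N₂ = 2113 / 3122 = 0.6769.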